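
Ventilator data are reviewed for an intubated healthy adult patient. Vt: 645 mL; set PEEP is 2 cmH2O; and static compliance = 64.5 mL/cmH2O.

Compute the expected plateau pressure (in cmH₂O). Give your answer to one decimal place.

12.0

Pplat = PEEP + Vt / Cstat = 2 + 645 / 64.5 = 2 + 10.0 = 12.0 cmH2O.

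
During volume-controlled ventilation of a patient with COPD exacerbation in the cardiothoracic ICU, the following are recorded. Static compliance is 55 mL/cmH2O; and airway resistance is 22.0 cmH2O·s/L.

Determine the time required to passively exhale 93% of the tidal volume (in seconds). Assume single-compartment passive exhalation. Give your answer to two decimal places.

τ = R × C = 22.0 × 55 mL/cmH2O = 22.0 × 0.055 L/cmH2O = 1.21 s.
Exhaled fraction f = 1 − e^(−t/τ) → t = −τ·ln(1 − f) = −1.21·ln(0.07) = 3.218 s.

3.22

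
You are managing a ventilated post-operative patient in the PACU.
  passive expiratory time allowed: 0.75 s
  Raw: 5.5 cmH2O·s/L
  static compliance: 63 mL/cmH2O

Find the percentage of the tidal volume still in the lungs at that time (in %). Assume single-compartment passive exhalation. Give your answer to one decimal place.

τ = R × C = 5.5 × 63 mL/cmH2O = 5.5 × 0.063 L/cmH2O = 0.3465 s.
Passive exhalation: V(t)/V₀ = e^(−t/τ) = e^(−0.75/0.3465) = 0.1148.
Fraction remaining = 0.1148 → 11.48%.

11.5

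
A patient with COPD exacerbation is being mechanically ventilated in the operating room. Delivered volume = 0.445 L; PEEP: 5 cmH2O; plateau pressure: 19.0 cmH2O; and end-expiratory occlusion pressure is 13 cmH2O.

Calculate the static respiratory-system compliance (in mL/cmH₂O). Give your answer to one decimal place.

74.2

End-expiratory occlusion gives total PEEP = 13 cmH2O (intrinsic PEEP = 13 − 5 = 8). Use total PEEP for the elastic gradient.
Cstat = Vt / (Pplat − PEEPtotal) = 445 / (19.0 − 13) = 445 / 6.0 = 74.167 mL/cmH2O.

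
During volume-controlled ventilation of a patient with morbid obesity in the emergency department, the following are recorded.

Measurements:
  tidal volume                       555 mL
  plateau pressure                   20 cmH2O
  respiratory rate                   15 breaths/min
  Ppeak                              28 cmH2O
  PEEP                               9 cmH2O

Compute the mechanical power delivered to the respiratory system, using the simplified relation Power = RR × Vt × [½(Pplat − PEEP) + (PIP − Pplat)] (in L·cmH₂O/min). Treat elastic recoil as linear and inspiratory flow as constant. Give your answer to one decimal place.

Per-breath work = Vt × [½(Pplat−PEEP) + (PIP−Pplat)] = 0.555 × [0.5×11.0 + 8.0] = 0.555 × 13.5 = 7.493 L·cmH2O.
Power = 15 × 7.493 = 112.4 L·cmH2O/min.

112.4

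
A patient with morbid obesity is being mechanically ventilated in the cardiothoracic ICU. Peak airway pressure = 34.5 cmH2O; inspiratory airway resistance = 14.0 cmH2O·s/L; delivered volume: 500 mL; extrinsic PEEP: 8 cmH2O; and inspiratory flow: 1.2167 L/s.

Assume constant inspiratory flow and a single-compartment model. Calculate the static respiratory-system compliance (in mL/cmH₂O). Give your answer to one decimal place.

Equation of motion (constant flow): PIP = Vt/C + R·V̇ + PEEP.
Vt/C = PIP − R·V̇ − PEEP = 34.5 − 14.0×1.2167 − 8 = 34.5 − 17.034 − 8 = 9.466 cmH2O.
C = Vt / 9.466 = 500 / 9.466 = 52.821 mL/cmH2O.

52.8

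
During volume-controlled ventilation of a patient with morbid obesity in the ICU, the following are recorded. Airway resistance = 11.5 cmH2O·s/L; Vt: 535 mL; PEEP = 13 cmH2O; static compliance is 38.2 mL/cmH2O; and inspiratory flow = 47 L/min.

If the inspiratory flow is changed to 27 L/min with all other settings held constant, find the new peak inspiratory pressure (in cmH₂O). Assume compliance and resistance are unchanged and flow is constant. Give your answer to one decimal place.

Flow: 47 L/min ÷ 60 = 0.7833 L/s.
New flow: 27 L/min ÷ 60 = 0.45 L/s.
PIP = Vt/C + R·V̇ + PEEP (constant-flow equation of motion).
Only the resistive term changes: ΔPIP = R × ΔV̇ = 11.5 × (0.45 − 0.7833) = 11.5 × -0.3333 = -3.833 cmH2O.
Original PIP = 535/38.2 + 11.5×0.7833 + 13 = 36.013 cmH2O; new PIP = 36.013 + (-3.833) = 32.18 cmH2O.

32.2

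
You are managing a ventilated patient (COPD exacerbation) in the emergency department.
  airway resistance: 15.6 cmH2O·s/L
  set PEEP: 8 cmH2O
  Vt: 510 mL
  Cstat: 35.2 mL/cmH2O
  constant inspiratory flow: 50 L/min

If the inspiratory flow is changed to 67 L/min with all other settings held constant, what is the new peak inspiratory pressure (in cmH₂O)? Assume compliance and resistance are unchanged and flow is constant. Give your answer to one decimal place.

Flow: 50 L/min ÷ 60 = 0.8333 L/s.
New flow: 67 L/min ÷ 60 = 1.1167 L/s.
PIP = Vt/C + R·V̇ + PEEP (constant-flow equation of motion).
Only the resistive term changes: ΔPIP = R × ΔV̇ = 15.6 × (1.1167 − 0.8333) = 15.6 × 0.2834 = 4.421 cmH2O.
Original PIP = 510/35.2 + 15.6×0.8333 + 8 = 35.488 cmH2O; new PIP = 35.488 + (4.421) = 39.909 cmH2O.

39.9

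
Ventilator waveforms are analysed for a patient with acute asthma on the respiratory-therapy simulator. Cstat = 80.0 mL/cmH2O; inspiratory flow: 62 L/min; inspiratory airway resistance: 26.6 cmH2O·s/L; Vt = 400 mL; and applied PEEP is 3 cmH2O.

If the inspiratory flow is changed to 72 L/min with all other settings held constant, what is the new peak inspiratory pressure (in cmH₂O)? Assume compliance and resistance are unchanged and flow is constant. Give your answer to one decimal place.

Flow: 62 L/min ÷ 60 = 1.0333 L/s.
New flow: 72 L/min ÷ 60 = 1.2 L/s.
PIP = Vt/C + R·V̇ + PEEP (constant-flow equation of motion).
Only the resistive term changes: ΔPIP = R × ΔV̇ = 26.6 × (1.2 − 1.0333) = 26.6 × 0.1667 = 4.434 cmH2O.
Original PIP = 400/80.0 + 26.6×1.0333 + 3 = 35.486 cmH2O; new PIP = 35.486 + (4.434) = 39.92 cmH2O.

39.9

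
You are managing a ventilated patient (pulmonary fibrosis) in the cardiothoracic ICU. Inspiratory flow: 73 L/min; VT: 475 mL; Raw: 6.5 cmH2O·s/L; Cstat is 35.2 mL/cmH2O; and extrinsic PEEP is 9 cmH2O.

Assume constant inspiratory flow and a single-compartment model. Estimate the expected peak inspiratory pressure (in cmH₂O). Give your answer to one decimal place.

Flow: 73 L/min ÷ 60 = 1.2167 L/s.
Equation of motion (constant flow): PIP = Vt/C + R·V̇ + PEEP.
PIP = 475/35.2 + 6.5×1.2167 + 9 = 13.494 + 7.909 + 9 = 30.403 cmH2O.

30.4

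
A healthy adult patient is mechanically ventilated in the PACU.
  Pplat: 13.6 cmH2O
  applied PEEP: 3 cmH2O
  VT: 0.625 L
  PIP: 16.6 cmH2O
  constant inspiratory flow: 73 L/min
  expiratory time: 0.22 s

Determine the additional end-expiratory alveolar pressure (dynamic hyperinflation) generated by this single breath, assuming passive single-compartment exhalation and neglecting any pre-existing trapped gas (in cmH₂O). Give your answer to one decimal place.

2.3

Flow: 73 L/min ÷ 60 = 1.2167 L/s.
R = (PIP − Pplat)/V̇ = (16.6 − 13.6) / 1.2167 = 3.0/1.2167 = 2.466 cmH2O·s/L.
C = Vt/(Pplat − PEEP) = 625.0 / (13.6 − 3) = 625.0/10.6 = 58.962 mL/cmH2O.
τ = R × C = 2.466 × 0.05896 L/cmH2O = 0.1454 s.
Fraction remaining = e^(−Te/τ) = e^(−0.22/0.1454) = 0.2202; trapped volume = 625.0 × 0.2202 = 137.63 mL.
Additional alveolar pressure from trapping ≈ V_trapped / C = 137.63 / 58.962 = 2.334 cmH2O.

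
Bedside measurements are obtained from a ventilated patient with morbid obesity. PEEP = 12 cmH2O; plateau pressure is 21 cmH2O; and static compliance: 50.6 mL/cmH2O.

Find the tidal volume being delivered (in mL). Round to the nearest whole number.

Vt = Cstat × (Pplat − PEEP) = 50.6 × (21 − 12) = 50.6 × 9.0 = 455.4 mL.

455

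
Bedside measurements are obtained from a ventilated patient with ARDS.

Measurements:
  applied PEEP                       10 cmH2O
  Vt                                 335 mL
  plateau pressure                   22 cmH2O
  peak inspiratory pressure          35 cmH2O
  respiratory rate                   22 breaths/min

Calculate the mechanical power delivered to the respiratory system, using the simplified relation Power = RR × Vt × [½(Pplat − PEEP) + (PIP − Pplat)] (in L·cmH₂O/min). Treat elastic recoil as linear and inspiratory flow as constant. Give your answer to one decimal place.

140.0

Per-breath work = Vt × [½(Pplat−PEEP) + (PIP−Pplat)] = 0.335 × [0.5×12.0 + 13.0] = 0.335 × 19.0 = 6.365 L·cmH2O.
Power = 22 × 6.365 = 140.03 L·cmH2O/min.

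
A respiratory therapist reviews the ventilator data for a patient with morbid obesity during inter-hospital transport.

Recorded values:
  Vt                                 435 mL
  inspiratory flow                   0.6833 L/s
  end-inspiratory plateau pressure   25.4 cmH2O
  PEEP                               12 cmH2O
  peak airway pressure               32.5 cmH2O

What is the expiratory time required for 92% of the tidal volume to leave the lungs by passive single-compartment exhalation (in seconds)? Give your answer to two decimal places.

R = (PIP − Pplat)/V̇ = (32.5 − 25.4) / 0.6833 = 7.1/0.6833 = 10.391 cmH2O·s/L.
C = Vt/(Pplat − PEEP) = 435.0 / (25.4 − 12) = 435.0/13.4 = 32.463 mL/cmH2O.
τ = R × C = 10.391 × 0.03246 L/cmH2O = 0.3373 s.
t = −τ·ln(1 − 0.92) = −0.3373·ln(0.08) = 0.8519 s.

0.85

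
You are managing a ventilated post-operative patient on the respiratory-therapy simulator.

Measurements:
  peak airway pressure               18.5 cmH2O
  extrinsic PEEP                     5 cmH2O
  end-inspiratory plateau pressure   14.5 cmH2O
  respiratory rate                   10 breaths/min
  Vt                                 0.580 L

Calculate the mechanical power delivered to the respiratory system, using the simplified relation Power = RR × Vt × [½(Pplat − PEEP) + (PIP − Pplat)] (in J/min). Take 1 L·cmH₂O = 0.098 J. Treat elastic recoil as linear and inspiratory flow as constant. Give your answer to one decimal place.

Per-breath work = Vt × [½(Pplat−PEEP) + (PIP−Pplat)] = 0.580 × [0.5×9.5 + 4.0] = 0.580 × 8.75 = 5.075 L·cmH2O.
Power = 10 × 5.075 = 50.75 L·cmH2O/min.
× 0.098 J/(L·cmH2O) → 4.974 J/min.

5.0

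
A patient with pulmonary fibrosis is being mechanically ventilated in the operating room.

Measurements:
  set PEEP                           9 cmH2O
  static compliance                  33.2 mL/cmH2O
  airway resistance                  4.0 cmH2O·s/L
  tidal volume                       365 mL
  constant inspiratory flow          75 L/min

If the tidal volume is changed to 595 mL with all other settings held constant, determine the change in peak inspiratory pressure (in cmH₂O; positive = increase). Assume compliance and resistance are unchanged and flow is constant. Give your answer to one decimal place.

PIP = Vt/C + R·V̇ + PEEP (constant-flow equation of motion).
Only the elastic term changes: ΔPIP = ΔVt / C = (595 − 365) / 33.2 = 6.928 cmH2O.

6.9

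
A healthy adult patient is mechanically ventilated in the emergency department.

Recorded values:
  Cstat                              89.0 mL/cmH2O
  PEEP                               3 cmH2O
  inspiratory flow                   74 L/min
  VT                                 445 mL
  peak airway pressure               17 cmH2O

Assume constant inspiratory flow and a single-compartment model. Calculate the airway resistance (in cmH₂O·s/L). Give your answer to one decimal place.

Flow: 74 L/min ÷ 60 = 1.2333 L/s.
Equation of motion (constant flow): PIP = Vt/C + R·V̇ + PEEP.
R·V̇ = PIP − Vt/C − PEEP = 17 − 445/89.0 − 3 = 17 − 5.0 − 3 = 9.0 cmH2O.
R = 9.0 / 1.2333 = 7.297 cmH2O·s/L.

7.3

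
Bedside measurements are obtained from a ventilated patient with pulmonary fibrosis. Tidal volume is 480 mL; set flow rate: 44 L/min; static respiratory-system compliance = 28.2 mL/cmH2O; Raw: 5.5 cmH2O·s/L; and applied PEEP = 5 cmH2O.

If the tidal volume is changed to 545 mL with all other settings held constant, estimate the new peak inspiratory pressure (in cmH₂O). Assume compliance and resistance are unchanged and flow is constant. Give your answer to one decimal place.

28.4

Flow: 44 L/min ÷ 60 = 0.7333 L/s.
PIP = Vt/C + R·V̇ + PEEP (constant-flow equation of motion).
Only the elastic term changes: ΔPIP = ΔVt / C = (545 − 480) / 28.2 = 2.305 cmH2O.
Original PIP = 480/28.2 + 5.5×0.7333 + 5 = 26.054 cmH2O; new PIP = 26.054 + (2.305) = 28.359 cmH2O.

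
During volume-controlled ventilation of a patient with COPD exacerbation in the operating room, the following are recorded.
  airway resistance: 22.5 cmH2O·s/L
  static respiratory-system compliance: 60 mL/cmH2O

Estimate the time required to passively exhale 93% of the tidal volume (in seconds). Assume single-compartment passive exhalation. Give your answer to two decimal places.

τ = R × C = 22.5 × 60 mL/cmH2O = 22.5 × 0.060 L/cmH2O = 1.35 s.
Exhaled fraction f = 1 − e^(−t/τ) → t = −τ·ln(1 − f) = −1.35·ln(0.07) = 3.59 s.

3.59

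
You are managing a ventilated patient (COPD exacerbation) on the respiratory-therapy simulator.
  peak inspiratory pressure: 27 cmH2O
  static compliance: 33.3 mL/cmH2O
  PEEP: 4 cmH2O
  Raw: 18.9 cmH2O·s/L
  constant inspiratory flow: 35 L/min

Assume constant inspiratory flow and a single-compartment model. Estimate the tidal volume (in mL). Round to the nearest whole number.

Flow: 35 L/min ÷ 60 = 0.5833 L/s.
Equation of motion (constant flow): PIP = Vt/C + R·V̇ + PEEP.
Vt/C = PIP − R·V̇ − PEEP = 27 − 11.024 − 4 = 11.976 cmH2O.
Vt = C × 11.976 = 33.3 × 11.976 = 398.8 mL.

399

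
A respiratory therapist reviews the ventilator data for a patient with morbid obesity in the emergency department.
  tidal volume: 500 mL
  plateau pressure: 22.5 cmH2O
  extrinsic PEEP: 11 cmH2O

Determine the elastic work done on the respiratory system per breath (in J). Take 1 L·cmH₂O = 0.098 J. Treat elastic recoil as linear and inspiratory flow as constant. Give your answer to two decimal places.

Elastic work ≈ ½ × (Pplat − PEEP) × Vt = 0.5 × (22.5 − 11) × 0.500 L = 0.5 × 11.5 × 0.500 = 2.875 L·cmH2O.
× 0.098 J/(L·cmH2O) → 0.2818 J.

0.28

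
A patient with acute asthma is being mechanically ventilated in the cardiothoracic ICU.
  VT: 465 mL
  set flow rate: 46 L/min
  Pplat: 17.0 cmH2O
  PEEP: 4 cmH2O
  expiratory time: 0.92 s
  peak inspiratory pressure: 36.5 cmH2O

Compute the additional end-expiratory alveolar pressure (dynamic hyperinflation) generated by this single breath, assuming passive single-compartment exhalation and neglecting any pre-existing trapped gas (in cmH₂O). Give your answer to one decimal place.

Flow: 46 L/min ÷ 60 = 0.7667 L/s.
R = (PIP − Pplat)/V̇ = (36.5 − 17.0) / 0.7667 = 19.5/0.7667 = 25.434 cmH2O·s/L.
C = Vt/(Pplat − PEEP) = 465.0 / (17.0 − 4) = 465.0/13.0 = 35.769 mL/cmH2O.
τ = R × C = 25.434 × 0.03577 L/cmH2O = 0.9098 s.
Fraction remaining = e^(−Te/τ) = e^(−0.92/0.9098) = 0.3638; trapped volume = 465.0 × 0.3638 = 169.17 mL.
Additional alveolar pressure from trapping ≈ V_trapped / C = 169.17 / 35.769 = 4.73 cmH2O.

4.7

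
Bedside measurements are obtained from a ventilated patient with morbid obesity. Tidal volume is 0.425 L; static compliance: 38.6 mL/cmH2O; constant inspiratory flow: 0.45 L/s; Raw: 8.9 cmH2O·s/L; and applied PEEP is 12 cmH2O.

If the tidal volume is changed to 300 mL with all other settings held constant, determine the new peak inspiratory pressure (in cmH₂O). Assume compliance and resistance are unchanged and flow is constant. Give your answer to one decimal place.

PIP = Vt/C + R·V̇ + PEEP (constant-flow equation of motion).
Only the elastic term changes: ΔPIP = ΔVt / C = (300 − 425) / 38.6 = -3.238 cmH2O.
Original PIP = 425/38.6 + 8.9×0.45 + 12 = 27.015 cmH2O; new PIP = 27.015 + (-3.238) = 23.777 cmH2O.

23.8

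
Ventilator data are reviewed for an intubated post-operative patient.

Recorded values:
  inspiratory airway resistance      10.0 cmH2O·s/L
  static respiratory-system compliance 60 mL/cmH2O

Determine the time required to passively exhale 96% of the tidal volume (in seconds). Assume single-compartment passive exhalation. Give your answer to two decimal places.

1.93

τ = R × C = 10.0 × 60 mL/cmH2O = 10.0 × 0.060 L/cmH2O = 0.6 s.
Exhaled fraction f = 1 − e^(−t/τ) → t = −τ·ln(1 − f) = −0.6·ln(0.04) = 1.931 s.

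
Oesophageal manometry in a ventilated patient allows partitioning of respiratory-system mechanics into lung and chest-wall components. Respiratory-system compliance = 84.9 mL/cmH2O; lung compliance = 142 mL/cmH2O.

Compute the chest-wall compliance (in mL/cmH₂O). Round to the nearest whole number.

1/Ccw = 1/Crs − 1/CL.
1/Ccw = 1/84.9 − 1/142 = 0.004736.
Ccw = 211.15 mL/cmH2O.

211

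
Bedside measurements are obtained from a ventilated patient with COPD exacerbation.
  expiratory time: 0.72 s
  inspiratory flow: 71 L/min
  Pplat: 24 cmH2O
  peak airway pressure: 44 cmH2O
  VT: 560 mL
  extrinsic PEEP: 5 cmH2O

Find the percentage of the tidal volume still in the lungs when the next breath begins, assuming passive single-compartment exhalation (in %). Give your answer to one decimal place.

23.6

Flow: 71 L/min ÷ 60 = 1.1833 L/s.
R = (PIP − Pplat)/V̇ = (44 − 24) / 1.1833 = 20.0/1.1833 = 16.902 cmH2O·s/L.
C = Vt/(Pplat − PEEP) = 560.0 / (24 − 5) = 560.0/19.0 = 29.474 mL/cmH2O.
τ = R × C = 16.902 × 0.02947 L/cmH2O = 0.4981 s.
Fraction remaining at end-expiration = e^(−Te/τ) = e^(−0.72/0.4981) = 0.2356 → 23.56%.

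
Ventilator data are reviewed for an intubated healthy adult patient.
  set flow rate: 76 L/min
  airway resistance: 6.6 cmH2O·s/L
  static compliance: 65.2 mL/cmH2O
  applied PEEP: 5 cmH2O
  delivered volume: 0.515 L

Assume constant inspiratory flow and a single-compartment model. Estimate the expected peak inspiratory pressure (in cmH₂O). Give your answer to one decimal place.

21.3

Flow: 76 L/min ÷ 60 = 1.2667 L/s.
Equation of motion (constant flow): PIP = Vt/C + R·V̇ + PEEP.
PIP = 515/65.2 + 6.6×1.2667 + 5 = 7.899 + 8.36 + 5 = 21.259 cmH2O.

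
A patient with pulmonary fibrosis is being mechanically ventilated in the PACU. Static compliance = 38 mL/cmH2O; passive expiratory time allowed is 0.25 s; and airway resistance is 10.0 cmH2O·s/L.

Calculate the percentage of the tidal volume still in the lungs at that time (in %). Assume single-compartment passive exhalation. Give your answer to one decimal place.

51.8

τ = R × C = 10.0 × 38 mL/cmH2O = 10.0 × 0.038 L/cmH2O = 0.38 s.
Passive exhalation: V(t)/V₀ = e^(−t/τ) = e^(−0.25/0.38) = 0.5179.
Fraction remaining = 0.5179 → 51.79%.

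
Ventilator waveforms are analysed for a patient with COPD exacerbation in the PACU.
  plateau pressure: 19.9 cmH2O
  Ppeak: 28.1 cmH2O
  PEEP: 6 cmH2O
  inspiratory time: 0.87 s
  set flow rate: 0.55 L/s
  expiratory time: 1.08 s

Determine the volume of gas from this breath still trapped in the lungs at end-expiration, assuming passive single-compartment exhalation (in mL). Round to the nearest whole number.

58

Vt = flow × Ti = 0.55 L/s × 0.87 s × 1000 mL/L = 478.5 mL.
R = (PIP − Pplat)/V̇ = (28.1 − 19.9) / 0.55 = 8.2/0.55 = 14.909 cmH2O·s/L.
C = Vt/(Pplat − PEEP) = 478.5 / (19.9 − 6) = 478.5/13.9 = 34.424 mL/cmH2O.
τ = R × C = 14.909 × 0.03442 L/cmH2O = 0.5132 s.
Fraction remaining = e^(−Te/τ) = e^(−1.08/0.5132) = 0.1219.
Trapped volume = 478.5 × 0.1219 = 58.329 mL.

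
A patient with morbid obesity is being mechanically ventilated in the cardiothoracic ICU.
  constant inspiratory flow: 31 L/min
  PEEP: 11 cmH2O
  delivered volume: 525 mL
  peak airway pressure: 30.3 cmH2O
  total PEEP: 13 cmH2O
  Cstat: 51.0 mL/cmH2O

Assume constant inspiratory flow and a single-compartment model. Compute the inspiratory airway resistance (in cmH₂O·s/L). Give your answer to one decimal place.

13.6

Flow: 31 L/min ÷ 60 = 0.5167 L/s.
Total PEEP = 13 cmH2O (set 11 + intrinsic 2); this is the baseline alveolar pressure.
Equation of motion (constant flow): PIP = Vt/C + R·V̇ + PEEP.
R·V̇ = PIP − Vt/C − PEEP = 30.3 − 525/51.0 − 13 = 30.3 − 10.294 − 13 = 7.006 cmH2O.
R = 7.006 / 0.5167 = 13.559 cmH2O·s/L.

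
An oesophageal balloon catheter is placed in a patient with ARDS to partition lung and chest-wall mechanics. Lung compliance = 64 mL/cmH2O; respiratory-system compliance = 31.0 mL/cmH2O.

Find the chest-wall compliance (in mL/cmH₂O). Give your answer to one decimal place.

60.1

1/Ccw = 1/Crs − 1/CL.
1/Ccw = 1/31.0 − 1/64 = 0.01663.
Ccw = 60.132 mL/cmH2O.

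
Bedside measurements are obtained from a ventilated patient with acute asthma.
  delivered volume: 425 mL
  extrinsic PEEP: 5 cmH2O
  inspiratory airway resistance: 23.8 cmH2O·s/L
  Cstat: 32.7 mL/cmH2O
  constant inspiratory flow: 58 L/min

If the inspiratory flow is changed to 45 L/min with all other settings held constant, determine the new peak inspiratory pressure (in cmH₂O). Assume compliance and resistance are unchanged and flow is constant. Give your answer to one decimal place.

35.8

Flow: 58 L/min ÷ 60 = 0.9667 L/s.
New flow: 45 L/min ÷ 60 = 0.75 L/s.
PIP = Vt/C + R·V̇ + PEEP (constant-flow equation of motion).
Only the resistive term changes: ΔPIP = R × ΔV̇ = 23.8 × (0.75 − 0.9667) = 23.8 × -0.2167 = -5.157 cmH2O.
Original PIP = 425/32.7 + 23.8×0.9667 + 5 = 41.004 cmH2O; new PIP = 41.004 + (-5.157) = 35.847 cmH2O.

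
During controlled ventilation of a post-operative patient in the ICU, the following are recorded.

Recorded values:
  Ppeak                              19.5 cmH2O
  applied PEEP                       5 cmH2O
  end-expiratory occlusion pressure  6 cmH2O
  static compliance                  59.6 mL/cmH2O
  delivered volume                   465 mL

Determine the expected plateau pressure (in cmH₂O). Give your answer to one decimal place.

13.8

End-expiratory occlusion gives total PEEP = 6 cmH2O (intrinsic PEEP = 6 − 5 = 1). Use total PEEP for the elastic gradient.
Pplat = PEEPtotal + Vt / Cstat = 6 + 465 / 59.6 = 6 + 7.802 = 13.802 cmH2O.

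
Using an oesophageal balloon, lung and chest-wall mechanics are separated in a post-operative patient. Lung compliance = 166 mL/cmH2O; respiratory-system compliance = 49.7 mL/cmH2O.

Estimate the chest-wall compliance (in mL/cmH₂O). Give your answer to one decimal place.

70.9

1/Ccw = 1/Crs − 1/CL.
1/Ccw = 1/49.7 − 1/166 = 0.0141.
Ccw = 70.922 mL/cmH2O.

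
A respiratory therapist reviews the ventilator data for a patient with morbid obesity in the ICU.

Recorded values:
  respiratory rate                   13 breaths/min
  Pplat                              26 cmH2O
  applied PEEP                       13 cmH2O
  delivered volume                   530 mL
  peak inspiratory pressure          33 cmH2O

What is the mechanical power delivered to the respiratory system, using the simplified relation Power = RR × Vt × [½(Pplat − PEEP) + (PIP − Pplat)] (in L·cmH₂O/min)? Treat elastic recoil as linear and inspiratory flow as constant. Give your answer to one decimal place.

93.0

Per-breath work = Vt × [½(Pplat−PEEP) + (PIP−Pplat)] = 0.530 × [0.5×13.0 + 7.0] = 0.530 × 13.5 = 7.155 L·cmH2O.
Power = 13 × 7.155 = 93.015 L·cmH2O/min.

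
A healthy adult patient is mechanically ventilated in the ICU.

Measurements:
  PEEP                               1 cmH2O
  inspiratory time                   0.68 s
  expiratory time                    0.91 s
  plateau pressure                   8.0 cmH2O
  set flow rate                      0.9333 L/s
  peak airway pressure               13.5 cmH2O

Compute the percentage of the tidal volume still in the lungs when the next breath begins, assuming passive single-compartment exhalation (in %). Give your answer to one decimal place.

18.2

Vt = flow × Ti = 0.9333 L/s × 0.68 s × 1000 mL/L = 634.64 mL.
R = (PIP − Pplat)/V̇ = (13.5 − 8.0) / 0.9333 = 5.5/0.9333 = 5.893 cmH2O·s/L.
C = Vt/(Pplat − PEEP) = 634.64 / (8.0 − 1) = 634.64/7.0 = 90.663 mL/cmH2O.
τ = R × C = 5.893 × 0.09066 L/cmH2O = 0.5343 s.
Fraction remaining at end-expiration = e^(−Te/τ) = e^(−0.91/0.5343) = 0.1821 → 18.21%.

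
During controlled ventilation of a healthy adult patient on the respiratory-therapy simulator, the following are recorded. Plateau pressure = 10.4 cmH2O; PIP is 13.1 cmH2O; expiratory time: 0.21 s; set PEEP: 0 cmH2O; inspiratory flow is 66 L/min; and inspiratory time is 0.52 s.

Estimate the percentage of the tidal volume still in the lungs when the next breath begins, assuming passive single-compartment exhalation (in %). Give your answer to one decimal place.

Flow: 66 L/min ÷ 60 = 1.1 L/s.
Vt = flow × Ti = 1.1 L/s × 0.52 s × 1000 mL/L = 572.0 mL.
R = (PIP − Pplat)/V̇ = (13.1 − 10.4) / 1.1 = 2.7/1.1 = 2.455 cmH2O·s/L.
C = Vt/(Pplat − PEEP) = 572.0 / (10.4 − 0) = 572.0/10.4 = 55.0 mL/cmH2O.
τ = R × C = 2.455 × 0.055 L/cmH2O = 0.135 s.
Fraction remaining at end-expiration = e^(−Te/τ) = e^(−0.21/0.135) = 0.2111 → 21.11%.

21.1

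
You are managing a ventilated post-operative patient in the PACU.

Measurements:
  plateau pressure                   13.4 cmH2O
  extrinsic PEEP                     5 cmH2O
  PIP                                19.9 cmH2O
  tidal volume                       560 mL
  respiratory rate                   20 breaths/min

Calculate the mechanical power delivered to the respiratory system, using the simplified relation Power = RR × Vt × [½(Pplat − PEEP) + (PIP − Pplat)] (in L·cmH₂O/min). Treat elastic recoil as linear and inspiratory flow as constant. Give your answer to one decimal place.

Per-breath work = Vt × [½(Pplat−PEEP) + (PIP−Pplat)] = 0.560 × [0.5×8.4 + 6.5] = 0.560 × 10.7 = 5.992 L·cmH2O.
Power = 20 × 5.992 = 119.84 L·cmH2O/min.

119.8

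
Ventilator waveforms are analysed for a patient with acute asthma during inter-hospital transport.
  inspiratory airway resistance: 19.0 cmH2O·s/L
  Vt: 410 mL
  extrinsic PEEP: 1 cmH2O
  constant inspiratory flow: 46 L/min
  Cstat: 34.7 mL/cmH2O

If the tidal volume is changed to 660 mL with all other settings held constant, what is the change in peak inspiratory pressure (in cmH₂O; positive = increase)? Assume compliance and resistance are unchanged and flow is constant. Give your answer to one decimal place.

7.2

PIP = Vt/C + R·V̇ + PEEP (constant-flow equation of motion).
Only the elastic term changes: ΔPIP = ΔVt / C = (660 − 410) / 34.7 = 7.205 cmH2O.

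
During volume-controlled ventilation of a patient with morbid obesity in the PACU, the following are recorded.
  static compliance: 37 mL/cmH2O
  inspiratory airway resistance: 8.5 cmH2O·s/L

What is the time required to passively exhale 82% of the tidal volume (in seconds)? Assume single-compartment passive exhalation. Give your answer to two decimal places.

0.54

τ = R × C = 8.5 × 37 mL/cmH2O = 8.5 × 0.037 L/cmH2O = 0.3145 s.
Exhaled fraction f = 1 − e^(−t/τ) → t = −τ·ln(1 − f) = −0.3145·ln(0.18) = 0.5393 s.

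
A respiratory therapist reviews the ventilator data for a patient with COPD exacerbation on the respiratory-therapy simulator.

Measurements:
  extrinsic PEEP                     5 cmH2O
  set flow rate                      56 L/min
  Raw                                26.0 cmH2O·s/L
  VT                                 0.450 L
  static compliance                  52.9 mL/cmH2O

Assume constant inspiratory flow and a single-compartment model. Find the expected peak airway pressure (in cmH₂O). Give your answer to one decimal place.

37.8

Flow: 56 L/min ÷ 60 = 0.9333 L/s.
Equation of motion (constant flow): PIP = Vt/C + R·V̇ + PEEP.
PIP = 450/52.9 + 26.0×0.9333 + 5 = 8.507 + 24.266 + 5 = 37.773 cmH2O.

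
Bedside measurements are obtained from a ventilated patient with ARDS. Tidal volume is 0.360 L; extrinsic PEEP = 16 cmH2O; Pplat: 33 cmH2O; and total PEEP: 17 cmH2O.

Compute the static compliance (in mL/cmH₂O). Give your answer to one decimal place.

22.5

End-expiratory occlusion gives total PEEP = 17 cmH2O (intrinsic PEEP = 17 − 16 = 1). Use total PEEP for the elastic gradient.
Cstat = Vt / (Pplat − PEEPtotal) = 360 / (33 − 17) = 360 / 16.0 = 22.5 mL/cmH2O.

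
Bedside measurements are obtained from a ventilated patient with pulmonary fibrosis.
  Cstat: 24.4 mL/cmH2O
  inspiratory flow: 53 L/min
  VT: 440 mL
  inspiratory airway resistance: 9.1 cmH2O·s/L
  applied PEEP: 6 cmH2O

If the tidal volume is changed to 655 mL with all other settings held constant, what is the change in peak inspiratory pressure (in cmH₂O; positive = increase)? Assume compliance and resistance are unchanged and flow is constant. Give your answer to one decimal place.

8.8

PIP = Vt/C + R·V̇ + PEEP (constant-flow equation of motion).
Only the elastic term changes: ΔPIP = ΔVt / C = (655 − 440) / 24.4 = 8.811 cmH2O.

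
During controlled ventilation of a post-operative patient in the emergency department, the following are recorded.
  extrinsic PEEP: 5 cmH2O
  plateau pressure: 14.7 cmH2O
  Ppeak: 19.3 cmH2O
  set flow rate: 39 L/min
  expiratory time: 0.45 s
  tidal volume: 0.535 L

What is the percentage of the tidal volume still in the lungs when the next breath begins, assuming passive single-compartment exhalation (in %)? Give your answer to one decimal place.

Flow: 39 L/min ÷ 60 = 0.65 L/s.
R = (PIP − Pplat)/V̇ = (19.3 − 14.7) / 0.65 = 4.6/0.65 = 7.077 cmH2O·s/L.
C = Vt/(Pplat − PEEP) = 535.0 / (14.7 − 5) = 535.0/9.7 = 55.155 mL/cmH2O.
τ = R × C = 7.077 × 0.05516 L/cmH2O = 0.3904 s.
Fraction remaining at end-expiration = e^(−Te/τ) = e^(−0.45/0.3904) = 0.3158 → 31.58%.

31.6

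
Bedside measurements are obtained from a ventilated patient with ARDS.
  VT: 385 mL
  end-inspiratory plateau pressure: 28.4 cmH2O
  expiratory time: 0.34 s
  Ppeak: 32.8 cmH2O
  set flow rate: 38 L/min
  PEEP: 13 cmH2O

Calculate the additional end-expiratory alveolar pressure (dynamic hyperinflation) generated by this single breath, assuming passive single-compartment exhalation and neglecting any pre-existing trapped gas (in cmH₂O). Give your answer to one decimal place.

Flow: 38 L/min ÷ 60 = 0.6333 L/s.
R = (PIP − Pplat)/V̇ = (32.8 − 28.4) / 0.6333 = 4.4/0.6333 = 6.948 cmH2O·s/L.
C = Vt/(Pplat − PEEP) = 385.0 / (28.4 − 13) = 385.0/15.4 = 25.0 mL/cmH2O.
τ = R × C = 6.948 × 0.025 L/cmH2O = 0.1737 s.
Fraction remaining = e^(−Te/τ) = e^(−0.34/0.1737) = 0.1412; trapped volume = 385.0 × 0.1412 = 54.362 mL.
Additional alveolar pressure from trapping ≈ V_trapped / C = 54.362 / 25.0 = 2.174 cmH2O.

2.2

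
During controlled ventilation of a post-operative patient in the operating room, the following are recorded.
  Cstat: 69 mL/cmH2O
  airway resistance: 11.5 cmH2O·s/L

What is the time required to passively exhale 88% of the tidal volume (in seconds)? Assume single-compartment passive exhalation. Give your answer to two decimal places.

τ = R × C = 11.5 × 69 mL/cmH2O = 11.5 × 0.069 L/cmH2O = 0.7935 s.
Exhaled fraction f = 1 − e^(−t/τ) → t = −τ·ln(1 − f) = −0.7935·ln(0.12) = 1.682 s.

1.68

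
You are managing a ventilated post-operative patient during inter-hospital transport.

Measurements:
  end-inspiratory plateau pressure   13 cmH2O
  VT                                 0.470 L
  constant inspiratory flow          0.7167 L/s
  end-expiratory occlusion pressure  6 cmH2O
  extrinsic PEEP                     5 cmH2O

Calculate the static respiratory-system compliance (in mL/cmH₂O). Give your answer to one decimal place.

End-expiratory occlusion gives total PEEP = 6 cmH2O (intrinsic PEEP = 6 − 5 = 1). Use total PEEP for the elastic gradient.
Cstat = Vt / (Pplat − PEEPtotal) = 470 / (13 − 6) = 470 / 7.0 = 67.143 mL/cmH2O.

67.1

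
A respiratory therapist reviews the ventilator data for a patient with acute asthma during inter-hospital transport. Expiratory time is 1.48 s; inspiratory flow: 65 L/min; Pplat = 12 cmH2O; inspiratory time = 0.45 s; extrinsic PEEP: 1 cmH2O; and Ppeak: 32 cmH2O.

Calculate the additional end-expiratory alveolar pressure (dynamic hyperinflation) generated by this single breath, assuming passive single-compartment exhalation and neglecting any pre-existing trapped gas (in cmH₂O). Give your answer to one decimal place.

1.8

Flow: 65 L/min ÷ 60 = 1.0833 L/s.
Vt = flow × Ti = 1.0833 L/s × 0.45 s × 1000 mL/L = 487.49 mL.
R = (PIP − Pplat)/V̇ = (32 − 12) / 1.0833 = 20.0/1.0833 = 18.462 cmH2O·s/L.
C = Vt/(Pplat − PEEP) = 487.49 / (12 − 1) = 487.49/11.0 = 44.317 mL/cmH2O.
τ = R × C = 18.462 × 0.04432 L/cmH2O = 0.8182 s.
Fraction remaining = e^(−Te/τ) = e^(−1.48/0.8182) = 0.1638; trapped volume = 487.49 × 0.1638 = 79.851 mL.
Additional alveolar pressure from trapping ≈ V_trapped / C = 79.851 / 44.317 = 1.802 cmH2O.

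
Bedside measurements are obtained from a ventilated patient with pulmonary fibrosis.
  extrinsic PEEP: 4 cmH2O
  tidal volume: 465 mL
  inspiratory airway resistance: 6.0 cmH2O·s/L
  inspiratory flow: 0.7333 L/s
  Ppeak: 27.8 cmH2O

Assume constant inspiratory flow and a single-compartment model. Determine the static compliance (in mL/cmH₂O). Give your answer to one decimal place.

Equation of motion (constant flow): PIP = Vt/C + R·V̇ + PEEP.
Vt/C = PIP − R·V̇ − PEEP = 27.8 − 6.0×0.7333 − 4 = 27.8 − 4.4 − 4 = 19.4 cmH2O.
C = Vt / 19.4 = 465 / 19.4 = 23.969 mL/cmH2O.

24.0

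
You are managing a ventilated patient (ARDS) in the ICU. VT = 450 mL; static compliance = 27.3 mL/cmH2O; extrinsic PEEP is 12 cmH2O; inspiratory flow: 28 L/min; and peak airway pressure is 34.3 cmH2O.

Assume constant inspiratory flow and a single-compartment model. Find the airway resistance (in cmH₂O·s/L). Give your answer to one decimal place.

Flow: 28 L/min ÷ 60 = 0.4667 L/s.
Equation of motion (constant flow): PIP = Vt/C + R·V̇ + PEEP.
R·V̇ = PIP − Vt/C − PEEP = 34.3 − 450/27.3 − 12 = 34.3 − 16.484 − 12 = 5.816 cmH2O.
R = 5.816 / 0.4667 = 12.462 cmH2O·s/L.

12.5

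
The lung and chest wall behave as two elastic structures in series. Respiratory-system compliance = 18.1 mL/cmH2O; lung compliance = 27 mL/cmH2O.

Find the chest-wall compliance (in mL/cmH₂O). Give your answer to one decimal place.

54.9

1/Ccw = 1/Crs − 1/CL.
1/Ccw = 1/18.1 − 1/27 = 0.01821.
Ccw = 54.915 mL/cmH2O.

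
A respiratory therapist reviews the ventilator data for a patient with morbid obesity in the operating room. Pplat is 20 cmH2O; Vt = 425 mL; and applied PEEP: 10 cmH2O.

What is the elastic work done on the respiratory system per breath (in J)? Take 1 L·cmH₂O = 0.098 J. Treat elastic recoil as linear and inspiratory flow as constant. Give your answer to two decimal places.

Elastic work ≈ ½ × (Pplat − PEEP) × Vt = 0.5 × (20 − 10) × 0.425 L = 0.5 × 10.0 × 0.425 = 2.125 L·cmH2O.
× 0.098 J/(L·cmH2O) → 0.2083 J.

0.21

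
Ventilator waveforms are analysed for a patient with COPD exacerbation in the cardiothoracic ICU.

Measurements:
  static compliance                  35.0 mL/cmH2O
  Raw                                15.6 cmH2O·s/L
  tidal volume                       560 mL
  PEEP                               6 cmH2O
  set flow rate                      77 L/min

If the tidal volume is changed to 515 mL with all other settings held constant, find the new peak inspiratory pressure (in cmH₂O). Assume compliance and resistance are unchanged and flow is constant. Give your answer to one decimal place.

40.7

Flow: 77 L/min ÷ 60 = 1.2833 L/s.
PIP = Vt/C + R·V̇ + PEEP (constant-flow equation of motion).
Only the elastic term changes: ΔPIP = ΔVt / C = (515 − 560) / 35.0 = -1.286 cmH2O.
Original PIP = 560/35.0 + 15.6×1.2833 + 6 = 42.019 cmH2O; new PIP = 42.019 + (-1.286) = 40.733 cmH2O.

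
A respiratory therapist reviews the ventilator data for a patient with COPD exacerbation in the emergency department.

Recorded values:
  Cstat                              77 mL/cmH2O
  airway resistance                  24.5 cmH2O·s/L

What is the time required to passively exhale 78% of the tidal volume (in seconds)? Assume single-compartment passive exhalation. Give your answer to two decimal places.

τ = R × C = 24.5 × 77 mL/cmH2O = 24.5 × 0.077 L/cmH2O = 1.887 s.
Exhaled fraction f = 1 − e^(−t/τ) → t = −τ·ln(1 − f) = −1.887·ln(0.22) = 2.857 s.

2.86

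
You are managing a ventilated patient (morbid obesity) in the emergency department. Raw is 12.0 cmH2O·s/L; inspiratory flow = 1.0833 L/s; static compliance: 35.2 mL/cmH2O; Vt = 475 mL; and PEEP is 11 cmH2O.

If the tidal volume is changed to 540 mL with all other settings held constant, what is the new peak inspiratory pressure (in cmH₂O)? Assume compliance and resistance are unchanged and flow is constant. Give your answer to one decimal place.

PIP = Vt/C + R·V̇ + PEEP (constant-flow equation of motion).
Only the elastic term changes: ΔPIP = ΔVt / C = (540 − 475) / 35.2 = 1.847 cmH2O.
Original PIP = 475/35.2 + 12.0×1.0833 + 11 = 37.494 cmH2O; new PIP = 37.494 + (1.847) = 39.341 cmH2O.

39.3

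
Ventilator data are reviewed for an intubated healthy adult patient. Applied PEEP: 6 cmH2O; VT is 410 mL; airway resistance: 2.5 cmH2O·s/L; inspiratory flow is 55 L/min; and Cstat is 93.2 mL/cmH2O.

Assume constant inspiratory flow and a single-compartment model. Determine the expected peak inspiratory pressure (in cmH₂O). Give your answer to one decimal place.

Flow: 55 L/min ÷ 60 = 0.9167 L/s.
Equation of motion (constant flow): PIP = Vt/C + R·V̇ + PEEP.
PIP = 410/93.2 + 2.5×0.9167 + 6 = 4.399 + 2.292 + 6 = 12.691 cmH2O.

12.7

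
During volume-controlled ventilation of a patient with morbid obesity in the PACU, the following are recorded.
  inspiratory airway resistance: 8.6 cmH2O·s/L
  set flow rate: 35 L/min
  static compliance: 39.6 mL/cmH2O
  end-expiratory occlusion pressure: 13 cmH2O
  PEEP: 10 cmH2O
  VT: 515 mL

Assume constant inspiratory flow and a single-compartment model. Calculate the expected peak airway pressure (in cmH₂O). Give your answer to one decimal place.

31.0

Flow: 35 L/min ÷ 60 = 0.5833 L/s.
Total PEEP = 13 cmH2O (set 10 + intrinsic 3); this is the baseline alveolar pressure.
Equation of motion (constant flow): PIP = Vt/C + R·V̇ + PEEP.
PIP = 515/39.6 + 8.6×0.5833 + 13 = 13.005 + 5.016 + 13 = 31.021 cmH2O.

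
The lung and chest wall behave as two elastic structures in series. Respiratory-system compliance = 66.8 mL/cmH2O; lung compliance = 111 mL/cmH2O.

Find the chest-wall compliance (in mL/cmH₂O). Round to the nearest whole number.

1/Ccw = 1/Crs − 1/CL.
1/Ccw = 1/66.8 − 1/111 = 0.005961.
Ccw = 167.76 mL/cmH2O.

168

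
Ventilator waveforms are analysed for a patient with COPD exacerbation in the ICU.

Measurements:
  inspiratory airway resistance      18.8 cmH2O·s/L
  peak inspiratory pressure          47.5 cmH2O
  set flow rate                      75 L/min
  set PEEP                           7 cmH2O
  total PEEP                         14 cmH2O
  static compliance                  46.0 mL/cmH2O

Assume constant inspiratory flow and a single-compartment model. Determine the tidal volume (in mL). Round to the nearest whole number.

460

Flow: 75 L/min ÷ 60 = 1.25 L/s.
Total PEEP = 14 cmH2O (set 7 + intrinsic 7); this is the baseline alveolar pressure.
Equation of motion (constant flow): PIP = Vt/C + R·V̇ + PEEP.
Vt/C = PIP − R·V̇ − PEEP = 47.5 − 23.5 − 14 = 10.0 cmH2O.
Vt = C × 10.0 = 46.0 × 10.0 = 460.0 mL.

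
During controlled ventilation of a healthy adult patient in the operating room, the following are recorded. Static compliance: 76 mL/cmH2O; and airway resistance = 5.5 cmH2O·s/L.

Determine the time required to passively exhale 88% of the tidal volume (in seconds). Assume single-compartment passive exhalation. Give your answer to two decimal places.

τ = R × C = 5.5 × 76 mL/cmH2O = 5.5 × 0.076 L/cmH2O = 0.418 s.
Exhaled fraction f = 1 − e^(−t/τ) → t = −τ·ln(1 − f) = −0.418·ln(0.12) = 0.8863 s.

0.89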